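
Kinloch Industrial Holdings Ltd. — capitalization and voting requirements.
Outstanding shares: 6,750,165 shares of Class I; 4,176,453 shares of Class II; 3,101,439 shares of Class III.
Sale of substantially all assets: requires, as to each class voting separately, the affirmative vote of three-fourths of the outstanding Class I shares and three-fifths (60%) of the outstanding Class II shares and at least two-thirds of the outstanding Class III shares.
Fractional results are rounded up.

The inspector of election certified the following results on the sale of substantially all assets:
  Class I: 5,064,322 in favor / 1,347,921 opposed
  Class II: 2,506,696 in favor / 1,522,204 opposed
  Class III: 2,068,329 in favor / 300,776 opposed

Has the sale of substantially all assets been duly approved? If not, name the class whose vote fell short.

Approved — every class gave the required vote.

Class I: 3/4 of 6750165 = 5062623.75, rounded up to 5062624; 5,062,624 required, 5,064,322 in favor — approved.
Class II: 3/5 of 4176453 = 2505871.80, rounded up to 2505872; 2,505,872 required, 2,506,696 in favor — approved.
Class III: 2/3 of 3101439 = 2067626; 2,067,626 required, 2,068,329 in favor — approved.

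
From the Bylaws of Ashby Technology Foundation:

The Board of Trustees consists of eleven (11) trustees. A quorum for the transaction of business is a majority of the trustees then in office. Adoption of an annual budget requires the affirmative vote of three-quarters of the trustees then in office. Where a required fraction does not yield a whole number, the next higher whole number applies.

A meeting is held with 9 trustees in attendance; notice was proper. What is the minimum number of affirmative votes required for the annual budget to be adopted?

The annual budget requires three-fourths of the trustees then in office (11).
3/4 of 11 = 8.25, rounded up to 9.

9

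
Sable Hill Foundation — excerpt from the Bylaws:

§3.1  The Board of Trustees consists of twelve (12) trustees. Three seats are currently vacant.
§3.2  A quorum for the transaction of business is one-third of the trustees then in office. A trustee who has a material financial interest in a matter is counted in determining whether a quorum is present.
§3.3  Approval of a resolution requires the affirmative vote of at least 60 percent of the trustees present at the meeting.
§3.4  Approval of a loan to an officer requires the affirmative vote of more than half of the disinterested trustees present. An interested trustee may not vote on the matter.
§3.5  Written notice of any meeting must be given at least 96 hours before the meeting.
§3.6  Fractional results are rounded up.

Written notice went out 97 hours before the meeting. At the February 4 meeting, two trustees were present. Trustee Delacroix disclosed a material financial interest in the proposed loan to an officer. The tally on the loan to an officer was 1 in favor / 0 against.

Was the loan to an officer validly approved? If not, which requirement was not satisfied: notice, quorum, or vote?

Invalid — quorum requirement not satisfied.

Notice: 97 hours given; 96 required (97 ≥ 96). Satisfied.
Quorum: 2 present (interested trustees count toward quorum); quorum is 3. Not satisfied.
Vote: the loan to an officer requires a majority of the disinterested trustees present (2 − 1 = 1). A majority of 1 is 1, so 1 affirmative vote is needed; 1 voted in favor. Satisfied. (Moot — without a quorum no business can be validly transacted.)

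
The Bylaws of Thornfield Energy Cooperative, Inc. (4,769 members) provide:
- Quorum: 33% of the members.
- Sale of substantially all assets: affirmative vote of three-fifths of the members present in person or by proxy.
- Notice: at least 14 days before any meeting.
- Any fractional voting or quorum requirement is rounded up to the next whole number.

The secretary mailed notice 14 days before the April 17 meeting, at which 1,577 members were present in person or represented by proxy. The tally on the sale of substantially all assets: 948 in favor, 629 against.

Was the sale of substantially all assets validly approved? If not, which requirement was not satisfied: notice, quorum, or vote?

Notice: 14 days given; 14 required. Satisfied.
Quorum: 33% of 4,769 = 1,573.77, rounded up to 1,574; 1,577 present. Satisfied.
Vote: requires three-fifths of those present (1,577); 3/5 of 1577 = 946.20, rounded up to 947, so 947 needed; 948 in favor. Satisfied.

Valid — all requirements satisfied.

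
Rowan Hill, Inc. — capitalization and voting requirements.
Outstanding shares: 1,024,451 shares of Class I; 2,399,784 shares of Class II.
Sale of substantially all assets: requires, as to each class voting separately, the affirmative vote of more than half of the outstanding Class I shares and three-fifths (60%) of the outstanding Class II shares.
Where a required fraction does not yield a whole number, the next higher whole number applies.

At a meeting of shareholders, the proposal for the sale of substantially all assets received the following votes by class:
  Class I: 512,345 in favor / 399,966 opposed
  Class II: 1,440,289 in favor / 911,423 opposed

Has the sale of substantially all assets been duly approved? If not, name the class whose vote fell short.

Class I: a majority of 1024451 is 512226; 512,226 required, 512,345 in favor — approved.
Class II: 3/5 of 2399784 = 1439870.40, rounded up to 1439871; 1,439,871 required, 1,440,289 in favor — approved.

Approved — every class gave the required vote.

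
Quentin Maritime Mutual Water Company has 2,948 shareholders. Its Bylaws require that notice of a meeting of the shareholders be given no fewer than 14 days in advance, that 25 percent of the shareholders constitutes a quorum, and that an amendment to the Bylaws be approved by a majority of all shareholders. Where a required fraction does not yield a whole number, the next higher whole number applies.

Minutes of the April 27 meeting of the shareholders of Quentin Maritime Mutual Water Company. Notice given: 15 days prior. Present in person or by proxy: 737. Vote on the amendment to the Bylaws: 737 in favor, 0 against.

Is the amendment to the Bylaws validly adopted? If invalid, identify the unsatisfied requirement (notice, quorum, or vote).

Notice: 15 days given; 14 required. Satisfied.
Quorum: 25% of 2,948 = 737; 737 present. Satisfied.
Vote: requires a majority of all shareholders (2,948); a majority of 2948 is 1475, so 1,475 needed; 737 in favor. Not satisfied.

Invalid — vote requirement not satisfied.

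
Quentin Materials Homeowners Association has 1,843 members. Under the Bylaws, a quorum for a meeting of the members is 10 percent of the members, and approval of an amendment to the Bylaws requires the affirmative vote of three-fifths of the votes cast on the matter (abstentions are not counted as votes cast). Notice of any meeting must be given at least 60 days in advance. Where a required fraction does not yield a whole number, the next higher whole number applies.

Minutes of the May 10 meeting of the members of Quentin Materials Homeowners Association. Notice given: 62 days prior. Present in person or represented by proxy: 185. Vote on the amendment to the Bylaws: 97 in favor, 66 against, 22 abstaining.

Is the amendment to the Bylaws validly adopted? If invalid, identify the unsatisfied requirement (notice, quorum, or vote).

Invalid — vote requirement not satisfied.

Notice: 62 days given; 60 required. Satisfied.
Quorum: 10% of 1,843 = 184.30, rounded up to 185; 185 present. Satisfied.
Vote: requires three-fifths of the votes cast (185 − 22 abstaining = 163); 3/5 of 163 = 97.80, rounded up to 98, so 98 needed; 97 in favor. Not satisfied.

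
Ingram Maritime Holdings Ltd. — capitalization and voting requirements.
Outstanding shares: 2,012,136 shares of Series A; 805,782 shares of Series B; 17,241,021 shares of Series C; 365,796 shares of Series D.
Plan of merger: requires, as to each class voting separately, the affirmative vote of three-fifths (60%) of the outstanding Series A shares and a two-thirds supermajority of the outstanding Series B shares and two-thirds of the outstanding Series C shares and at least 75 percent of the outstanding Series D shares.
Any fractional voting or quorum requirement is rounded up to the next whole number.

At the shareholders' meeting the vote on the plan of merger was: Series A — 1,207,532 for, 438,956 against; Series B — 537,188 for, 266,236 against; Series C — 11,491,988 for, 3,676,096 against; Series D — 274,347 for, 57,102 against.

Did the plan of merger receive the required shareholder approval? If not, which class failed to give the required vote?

Not approved — the Series C shares did not give the required vote.

Series A: 3/5 of 2012136 = 1207281.60, rounded up to 1207282; 1,207,282 required, 1,207,532 in favor — approved.
Series B: 2/3 of 805782 = 537188; 537,188 required, 537,188 in favor — approved.
Series C: 2/3 of 17241021 = 11494014; 11,494,014 required, 11,491,988 in favor — not approved.
Series D: 3/4 of 365796 = 274347; 274,347 required, 274,347 in favor — approved.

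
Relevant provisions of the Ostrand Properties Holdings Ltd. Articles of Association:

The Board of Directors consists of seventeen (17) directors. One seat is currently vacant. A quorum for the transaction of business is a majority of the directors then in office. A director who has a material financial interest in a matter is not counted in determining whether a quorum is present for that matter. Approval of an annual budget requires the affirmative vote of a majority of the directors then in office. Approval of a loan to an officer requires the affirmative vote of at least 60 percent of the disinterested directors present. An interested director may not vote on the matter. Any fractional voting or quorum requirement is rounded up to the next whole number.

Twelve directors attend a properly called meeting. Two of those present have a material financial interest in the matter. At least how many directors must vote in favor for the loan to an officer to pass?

The loan to an officer requires three-fifths of the disinterested directors present (12 − 2 = 10).
3/5 of 10 = 6.

6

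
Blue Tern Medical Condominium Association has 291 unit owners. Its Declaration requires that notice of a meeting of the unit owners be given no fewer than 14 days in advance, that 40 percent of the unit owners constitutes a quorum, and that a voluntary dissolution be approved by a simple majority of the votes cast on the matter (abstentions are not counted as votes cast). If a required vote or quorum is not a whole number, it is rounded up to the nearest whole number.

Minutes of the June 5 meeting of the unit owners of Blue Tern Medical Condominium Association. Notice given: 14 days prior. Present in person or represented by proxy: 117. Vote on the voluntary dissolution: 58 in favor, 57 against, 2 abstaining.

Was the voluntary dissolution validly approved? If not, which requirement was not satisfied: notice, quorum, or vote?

Notice: 14 days given; 14 required. Satisfied.
Quorum: 40% of 291 = 116.40, rounded up to 117; 117 present. Satisfied.
Vote: requires a majority of the votes cast (117 − 2 abstaining = 115); a majority of 115 is 58, so 58 needed; 58 in favor. Satisfied.

Valid — all requirements satisfied.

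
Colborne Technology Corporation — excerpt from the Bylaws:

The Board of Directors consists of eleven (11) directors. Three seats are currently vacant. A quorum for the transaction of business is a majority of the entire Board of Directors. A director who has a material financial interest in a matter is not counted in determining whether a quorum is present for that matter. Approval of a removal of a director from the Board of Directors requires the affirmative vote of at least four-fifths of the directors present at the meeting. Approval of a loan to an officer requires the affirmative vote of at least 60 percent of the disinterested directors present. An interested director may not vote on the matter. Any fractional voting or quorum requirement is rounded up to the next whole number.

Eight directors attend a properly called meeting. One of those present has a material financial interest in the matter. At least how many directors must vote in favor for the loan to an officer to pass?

The loan to an officer requires three-fifths of the disinterested directors present (8 − 1 = 7).
3/5 of 7 = 4.20, rounded up to 5.

5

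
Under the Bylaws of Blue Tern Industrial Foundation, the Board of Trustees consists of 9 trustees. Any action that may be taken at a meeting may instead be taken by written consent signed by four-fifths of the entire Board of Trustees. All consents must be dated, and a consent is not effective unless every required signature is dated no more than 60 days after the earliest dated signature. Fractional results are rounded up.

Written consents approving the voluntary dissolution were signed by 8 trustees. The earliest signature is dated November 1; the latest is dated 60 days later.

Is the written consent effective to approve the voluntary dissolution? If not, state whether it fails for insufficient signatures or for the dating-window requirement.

Effective — both the signature and dating-window requirements are satisfied.

Signatures required: four-fifths of 9 — 4/5 of 9 = 7.20, rounded up to 8, so 8 needed; 8 signed. Sufficient.
Dating window: the latest signature is 60 days after the earliest; the limit is 60 days. Within the window.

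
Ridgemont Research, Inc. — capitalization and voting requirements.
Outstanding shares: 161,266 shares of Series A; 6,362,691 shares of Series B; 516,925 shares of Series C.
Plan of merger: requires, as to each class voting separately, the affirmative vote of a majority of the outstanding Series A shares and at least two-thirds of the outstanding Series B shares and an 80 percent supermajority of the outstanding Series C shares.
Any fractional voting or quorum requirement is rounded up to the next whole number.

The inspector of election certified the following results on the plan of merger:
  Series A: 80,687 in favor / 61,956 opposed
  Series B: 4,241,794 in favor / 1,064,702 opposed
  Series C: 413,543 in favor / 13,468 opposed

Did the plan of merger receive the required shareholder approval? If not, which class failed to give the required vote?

Series A: a majority of 161266 is 80634; 80,634 required, 80,687 in favor — approved.
Series B: 2/3 of 6362691 = 4241794; 4,241,794 required, 4,241,794 in favor — approved.
Series C: 4/5 of 516925 = 413540; 413,540 required, 413,543 in favor — approved.

Approved — every class gave the required vote.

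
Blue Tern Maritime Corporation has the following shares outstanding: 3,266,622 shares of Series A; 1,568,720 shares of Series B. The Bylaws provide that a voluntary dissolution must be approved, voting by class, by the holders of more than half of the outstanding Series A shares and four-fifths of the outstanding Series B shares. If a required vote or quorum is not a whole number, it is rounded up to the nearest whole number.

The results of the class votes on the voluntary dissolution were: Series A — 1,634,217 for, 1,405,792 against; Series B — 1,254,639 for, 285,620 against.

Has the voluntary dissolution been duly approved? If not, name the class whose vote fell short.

Series A: a majority of 3266622 is 1633312; 1,633,312 required, 1,634,217 in favor — approved.
Series B: 4/5 of 1568720 = 1254976; 1,254,976 required, 1,254,639 in favor — not approved.

Not approved — the Series B shares did not give the required vote.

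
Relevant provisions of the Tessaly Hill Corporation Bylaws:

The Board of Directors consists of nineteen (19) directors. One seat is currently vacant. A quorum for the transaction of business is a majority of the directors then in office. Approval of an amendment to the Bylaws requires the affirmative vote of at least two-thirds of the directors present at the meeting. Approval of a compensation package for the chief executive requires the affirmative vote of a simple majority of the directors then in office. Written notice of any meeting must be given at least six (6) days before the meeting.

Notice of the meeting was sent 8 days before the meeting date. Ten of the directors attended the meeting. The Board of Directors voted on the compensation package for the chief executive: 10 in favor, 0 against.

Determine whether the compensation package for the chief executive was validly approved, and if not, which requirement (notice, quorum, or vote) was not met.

Valid — all requirements satisfied.

Notice: 8 days given; 6 required (8 ≥ 6). Satisfied.
Quorum: 10 present; quorum is 10. Satisfied.
Vote: the compensation package for the chief executive requires a majority of the directors then in office (18). A majority of 18 is 10, so 10 affirmative votes are needed; 10 voted in favor. Satisfied.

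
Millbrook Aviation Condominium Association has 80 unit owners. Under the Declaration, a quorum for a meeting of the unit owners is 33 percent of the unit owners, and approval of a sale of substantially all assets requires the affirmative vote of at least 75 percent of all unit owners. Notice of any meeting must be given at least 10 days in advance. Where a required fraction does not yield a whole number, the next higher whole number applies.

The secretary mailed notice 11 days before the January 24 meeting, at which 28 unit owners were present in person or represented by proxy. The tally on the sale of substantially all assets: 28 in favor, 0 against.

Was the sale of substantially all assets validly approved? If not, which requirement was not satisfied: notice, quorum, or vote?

Invalid — vote requirement not satisfied.

Notice: 11 days given; 10 required. Satisfied.
Quorum: 33% of 80 = 26.40, rounded up to 27; 28 present. Satisfied.
Vote: requires three-fourths of all unit owners (80); 3/4 of 80 = 60, so 60 needed; 28 in favor. Not satisfied.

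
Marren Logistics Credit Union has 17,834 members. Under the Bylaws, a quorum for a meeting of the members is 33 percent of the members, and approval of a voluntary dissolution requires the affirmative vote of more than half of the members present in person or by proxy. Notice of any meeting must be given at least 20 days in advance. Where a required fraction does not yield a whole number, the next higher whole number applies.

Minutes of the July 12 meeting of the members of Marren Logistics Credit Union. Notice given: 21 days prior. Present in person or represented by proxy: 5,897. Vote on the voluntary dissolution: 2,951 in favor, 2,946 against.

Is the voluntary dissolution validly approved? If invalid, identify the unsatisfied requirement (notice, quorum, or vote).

Notice: 21 days given; 20 required. Satisfied.
Quorum: 33% of 17,834 = 5,885.22, rounded up to 5,886; 5,897 present. Satisfied.
Vote: requires a majority of those present (5,897); a majority of 5897 is 2949, so 2,949 needed; 2,951 in favor. Satisfied.

Valid — all requirements satisfied.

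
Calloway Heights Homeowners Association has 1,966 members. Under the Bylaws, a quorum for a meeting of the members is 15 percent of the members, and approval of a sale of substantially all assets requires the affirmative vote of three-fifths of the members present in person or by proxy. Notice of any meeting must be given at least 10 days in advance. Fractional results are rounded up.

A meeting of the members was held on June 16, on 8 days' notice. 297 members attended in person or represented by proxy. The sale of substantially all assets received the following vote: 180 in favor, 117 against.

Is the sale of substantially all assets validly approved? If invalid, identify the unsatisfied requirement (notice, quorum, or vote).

Notice: 8 days given; 10 required. Not satisfied.
Quorum: 15% of 1,966 = 294.90, rounded up to 295; 297 present. Satisfied.
Vote: requires three-fifths of those present (297); 3/5 of 297 = 178.20, rounded up to 179, so 179 needed; 180 in favor. Satisfied.

Invalid — notice requirement not satisfied.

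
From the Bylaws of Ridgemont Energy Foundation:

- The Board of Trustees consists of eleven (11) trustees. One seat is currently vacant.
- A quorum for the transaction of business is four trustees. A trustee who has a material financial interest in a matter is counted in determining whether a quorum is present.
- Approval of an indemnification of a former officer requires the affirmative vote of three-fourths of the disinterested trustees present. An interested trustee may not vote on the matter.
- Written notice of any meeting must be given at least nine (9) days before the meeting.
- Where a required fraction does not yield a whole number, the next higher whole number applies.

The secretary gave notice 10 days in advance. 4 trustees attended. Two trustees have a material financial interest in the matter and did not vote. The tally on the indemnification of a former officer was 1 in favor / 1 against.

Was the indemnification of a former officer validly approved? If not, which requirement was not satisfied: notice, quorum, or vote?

Invalid — vote requirement not satisfied.

Notice: 10 days given; 9 required (10 ≥ 9). Satisfied.
Quorum: 4 present (interested trustees count toward quorum); quorum is 4. Satisfied.
Vote: the indemnification of a former officer requires three-fourths of the disinterested trustees present (4 − 2 = 2). 3/4 of 2 = 1.50, rounded up to 2, so 2 affirmative votes are needed; 1 voted in favor. Not satisfied.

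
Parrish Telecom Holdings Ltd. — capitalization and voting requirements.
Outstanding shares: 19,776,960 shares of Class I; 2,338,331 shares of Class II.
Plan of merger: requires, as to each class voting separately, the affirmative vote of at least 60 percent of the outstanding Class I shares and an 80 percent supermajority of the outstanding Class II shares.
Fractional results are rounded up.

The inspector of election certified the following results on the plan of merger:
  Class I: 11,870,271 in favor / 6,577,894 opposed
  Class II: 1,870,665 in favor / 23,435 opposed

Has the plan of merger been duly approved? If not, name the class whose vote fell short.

Class I: 3/5 of 19776960 = 11866176; 11,866,176 required, 11,870,271 in favor — approved.
Class II: 4/5 of 2338331 = 1870664.80, rounded up to 1870665; 1,870,665 required, 1,870,665 in favor — approved.

Approved — every class gave the required vote.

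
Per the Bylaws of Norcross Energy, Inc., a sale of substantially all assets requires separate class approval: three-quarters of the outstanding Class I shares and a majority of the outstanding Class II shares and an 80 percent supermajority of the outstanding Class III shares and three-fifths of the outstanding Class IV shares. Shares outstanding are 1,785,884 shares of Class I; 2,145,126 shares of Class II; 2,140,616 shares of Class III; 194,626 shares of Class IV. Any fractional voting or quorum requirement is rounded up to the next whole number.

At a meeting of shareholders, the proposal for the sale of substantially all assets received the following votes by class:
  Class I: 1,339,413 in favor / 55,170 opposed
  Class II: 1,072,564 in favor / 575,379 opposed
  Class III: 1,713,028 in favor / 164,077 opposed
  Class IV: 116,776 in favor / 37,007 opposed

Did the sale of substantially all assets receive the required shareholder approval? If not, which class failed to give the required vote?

Approved — every class gave the required vote.

Class I: 3/4 of 1785884 = 1339413; 1,339,413 required, 1,339,413 in favor — approved.
Class II: a majority of 2145126 is 1072564; 1,072,564 required, 1,072,564 in favor — approved.
Class III: 4/5 of 2140616 = 1712492.80, rounded up to 1712493; 1,712,493 required, 1,713,028 in favor — approved.
Class IV: 3/5 of 194626 = 116775.60, rounded up to 116776; 116,776 required, 116,776 in favor — approved.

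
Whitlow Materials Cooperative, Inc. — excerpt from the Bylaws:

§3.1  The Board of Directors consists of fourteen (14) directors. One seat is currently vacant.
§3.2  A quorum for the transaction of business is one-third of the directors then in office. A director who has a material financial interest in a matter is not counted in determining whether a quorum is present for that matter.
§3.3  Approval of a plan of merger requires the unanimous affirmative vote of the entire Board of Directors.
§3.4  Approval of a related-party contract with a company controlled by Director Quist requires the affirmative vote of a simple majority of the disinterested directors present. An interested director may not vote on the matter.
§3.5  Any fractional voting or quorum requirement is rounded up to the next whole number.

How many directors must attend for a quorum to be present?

5

1/3 of 13 = 4.33, rounded up to 5.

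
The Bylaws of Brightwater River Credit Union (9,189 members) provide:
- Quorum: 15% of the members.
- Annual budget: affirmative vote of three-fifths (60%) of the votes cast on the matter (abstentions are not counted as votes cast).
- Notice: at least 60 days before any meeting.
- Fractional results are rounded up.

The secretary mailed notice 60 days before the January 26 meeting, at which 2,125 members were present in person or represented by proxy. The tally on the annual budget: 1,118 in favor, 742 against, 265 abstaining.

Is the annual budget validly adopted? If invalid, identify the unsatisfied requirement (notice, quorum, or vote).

Valid — all requirements satisfied.

Notice: 60 days given; 60 required. Satisfied.
Quorum: 15% of 9,189 = 1,378.35, rounded up to 1,379; 2,125 present. Satisfied.
Vote: requires three-fifths of the votes cast (2,125 − 265 abstaining = 1,860); 3/5 of 1860 = 1116, so 1,116 needed; 1,118 in favor. Satisfied.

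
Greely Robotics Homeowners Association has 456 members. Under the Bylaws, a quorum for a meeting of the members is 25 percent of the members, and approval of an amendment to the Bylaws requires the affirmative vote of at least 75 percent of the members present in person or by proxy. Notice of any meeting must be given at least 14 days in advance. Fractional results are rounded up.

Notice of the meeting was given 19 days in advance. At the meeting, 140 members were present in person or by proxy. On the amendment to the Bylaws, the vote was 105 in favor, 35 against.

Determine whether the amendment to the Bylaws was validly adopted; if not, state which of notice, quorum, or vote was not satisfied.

Notice: 19 days given; 14 required. Satisfied.
Quorum: 25% of 456 = 114; 140 present. Satisfied.
Vote: requires three-fourths of those present (140); 3/4 of 140 = 105, so 105 needed; 105 in favor. Satisfied.

Valid — all requirements satisfied.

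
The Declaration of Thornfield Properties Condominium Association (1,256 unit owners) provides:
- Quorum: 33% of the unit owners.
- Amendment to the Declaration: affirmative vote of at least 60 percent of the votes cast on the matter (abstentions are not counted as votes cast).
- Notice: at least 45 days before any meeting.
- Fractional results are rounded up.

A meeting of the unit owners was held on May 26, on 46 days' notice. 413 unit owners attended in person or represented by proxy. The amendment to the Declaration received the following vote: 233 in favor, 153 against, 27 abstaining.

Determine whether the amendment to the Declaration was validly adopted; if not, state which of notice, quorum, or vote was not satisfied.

Notice: 46 days given; 45 required. Satisfied.
Quorum: 33% of 1,256 = 414.48, rounded up to 415; 413 present. Not satisfied.
Vote: requires three-fifths of the votes cast (413 − 27 abstaining = 386); 3/5 of 386 = 231.60, rounded up to 232, so 232 needed; 233 in favor. Satisfied.

Invalid — quorum requirement not satisfied.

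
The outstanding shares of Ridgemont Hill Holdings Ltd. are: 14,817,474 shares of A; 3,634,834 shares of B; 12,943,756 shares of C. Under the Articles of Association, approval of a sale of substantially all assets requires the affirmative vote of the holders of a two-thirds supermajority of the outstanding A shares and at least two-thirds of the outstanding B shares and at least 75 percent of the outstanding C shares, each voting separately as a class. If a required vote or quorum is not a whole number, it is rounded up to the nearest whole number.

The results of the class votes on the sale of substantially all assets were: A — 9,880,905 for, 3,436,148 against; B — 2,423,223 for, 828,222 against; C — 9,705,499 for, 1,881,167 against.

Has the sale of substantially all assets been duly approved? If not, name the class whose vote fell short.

A: 2/3 of 14817474 = 9878316; 9,878,316 required, 9,880,905 in favor — approved.
B: 2/3 of 3634834 = 2423222.67, rounded up to 2423223; 2,423,223 required, 2,423,223 in favor — approved.
C: 3/4 of 12943756 = 9707817; 9,707,817 required, 9,705,499 in favor — not approved.

Not approved — the C shares did not give the required vote.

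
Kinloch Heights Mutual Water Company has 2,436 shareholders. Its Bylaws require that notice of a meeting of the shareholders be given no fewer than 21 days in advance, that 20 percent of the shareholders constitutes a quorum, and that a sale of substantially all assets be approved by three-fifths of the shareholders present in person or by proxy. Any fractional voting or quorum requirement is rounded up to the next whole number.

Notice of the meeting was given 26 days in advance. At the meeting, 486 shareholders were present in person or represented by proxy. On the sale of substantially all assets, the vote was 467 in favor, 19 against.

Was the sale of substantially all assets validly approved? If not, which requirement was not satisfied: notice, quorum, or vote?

Notice: 26 days given; 21 required. Satisfied.
Quorum: 20% of 2,436 = 487.20, rounded up to 488; 486 present. Not satisfied.
Vote: requires three-fifths of those present (486); 3/5 of 486 = 291.60, rounded up to 292, so 292 needed; 467 in favor. Satisfied.

Invalid — quorum requirement not satisfied.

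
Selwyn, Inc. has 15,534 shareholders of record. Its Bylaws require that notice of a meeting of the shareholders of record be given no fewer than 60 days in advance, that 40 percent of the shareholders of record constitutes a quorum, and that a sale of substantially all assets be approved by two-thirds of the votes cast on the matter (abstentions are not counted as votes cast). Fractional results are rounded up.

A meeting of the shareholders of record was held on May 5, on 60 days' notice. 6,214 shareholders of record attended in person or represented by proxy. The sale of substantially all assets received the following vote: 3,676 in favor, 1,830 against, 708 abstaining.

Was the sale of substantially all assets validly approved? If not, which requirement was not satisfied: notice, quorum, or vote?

Valid — all requirements satisfied.

Notice: 60 days given; 60 required. Satisfied.
Quorum: 40% of 15,534 = 6,213.60, rounded up to 6,214; 6,214 present. Satisfied.
Vote: requires two-thirds of the votes cast (6,214 − 708 abstaining = 5,506); 2/3 of 5506 = 3670.67, rounded up to 3671, so 3,671 needed; 3,676 in favor. Satisfied.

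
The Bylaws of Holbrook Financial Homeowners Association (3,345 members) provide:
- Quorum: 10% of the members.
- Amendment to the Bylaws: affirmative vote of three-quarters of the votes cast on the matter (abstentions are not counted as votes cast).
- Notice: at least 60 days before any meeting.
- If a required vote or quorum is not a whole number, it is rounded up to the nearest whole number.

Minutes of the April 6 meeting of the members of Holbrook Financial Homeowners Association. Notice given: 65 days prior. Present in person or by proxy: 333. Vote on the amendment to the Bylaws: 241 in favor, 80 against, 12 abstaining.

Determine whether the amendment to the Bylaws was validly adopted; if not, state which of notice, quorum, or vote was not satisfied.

Invalid — quorum requirement not satisfied.

Notice: 65 days given; 60 required. Satisfied.
Quorum: 10% of 3,345 = 334.50, rounded up to 335; 333 present. Not satisfied.
Vote: requires three-fourths of the votes cast (333 − 12 abstaining = 321); 3/4 of 321 = 240.75, rounded up to 241, so 241 needed; 241 in favor. Satisfied.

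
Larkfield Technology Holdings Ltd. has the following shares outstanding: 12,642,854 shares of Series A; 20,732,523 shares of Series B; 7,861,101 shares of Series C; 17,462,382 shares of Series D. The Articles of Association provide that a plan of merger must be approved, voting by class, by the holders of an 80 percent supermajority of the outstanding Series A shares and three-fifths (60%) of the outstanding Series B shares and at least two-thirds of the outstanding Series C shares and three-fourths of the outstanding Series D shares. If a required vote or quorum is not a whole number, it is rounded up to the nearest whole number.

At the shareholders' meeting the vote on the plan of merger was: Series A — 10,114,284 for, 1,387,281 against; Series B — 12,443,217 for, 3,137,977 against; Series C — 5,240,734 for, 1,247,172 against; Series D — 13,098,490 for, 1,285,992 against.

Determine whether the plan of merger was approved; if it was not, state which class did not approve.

Approved — every class gave the required vote.

Series A: 4/5 of 12642854 = 10114283.20, rounded up to 10114284; 10,114,284 required, 10,114,284 in favor — approved.
Series B: 3/5 of 20732523 = 12439513.80, rounded up to 12439514; 12,439,514 required, 12,443,217 in favor — approved.
Series C: 2/3 of 7861101 = 5240734; 5,240,734 required, 5,240,734 in favor — approved.
Series D: 3/4 of 17462382 = 13096786.50, rounded up to 13096787; 13,096,787 required, 13,098,490 in favor — approved.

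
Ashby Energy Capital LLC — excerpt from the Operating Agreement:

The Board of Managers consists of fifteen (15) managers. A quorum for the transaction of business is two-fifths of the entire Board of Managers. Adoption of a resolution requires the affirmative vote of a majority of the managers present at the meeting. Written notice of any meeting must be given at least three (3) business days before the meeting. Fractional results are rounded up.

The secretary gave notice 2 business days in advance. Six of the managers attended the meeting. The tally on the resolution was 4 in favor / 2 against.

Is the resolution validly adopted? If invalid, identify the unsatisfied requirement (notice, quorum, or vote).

Notice: 2 business days given; 3 required (2 < 3). Not satisfied.
Quorum: 6 present; quorum is 6. Satisfied.
Vote: the resolution requires a majority of the managers present (6). A majority of 6 is 4, so 4 affirmative votes are needed; 4 voted in favor. Satisfied.

Invalid — notice requirement not satisfied.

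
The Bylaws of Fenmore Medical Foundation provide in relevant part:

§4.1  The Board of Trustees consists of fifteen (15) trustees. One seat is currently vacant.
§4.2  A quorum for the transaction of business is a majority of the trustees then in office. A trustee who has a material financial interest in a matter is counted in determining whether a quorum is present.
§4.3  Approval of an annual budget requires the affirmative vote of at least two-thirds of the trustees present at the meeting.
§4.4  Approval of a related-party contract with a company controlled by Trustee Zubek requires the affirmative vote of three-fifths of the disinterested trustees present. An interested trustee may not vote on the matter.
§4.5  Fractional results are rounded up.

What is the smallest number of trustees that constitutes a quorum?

8

A majority of 14 is 8.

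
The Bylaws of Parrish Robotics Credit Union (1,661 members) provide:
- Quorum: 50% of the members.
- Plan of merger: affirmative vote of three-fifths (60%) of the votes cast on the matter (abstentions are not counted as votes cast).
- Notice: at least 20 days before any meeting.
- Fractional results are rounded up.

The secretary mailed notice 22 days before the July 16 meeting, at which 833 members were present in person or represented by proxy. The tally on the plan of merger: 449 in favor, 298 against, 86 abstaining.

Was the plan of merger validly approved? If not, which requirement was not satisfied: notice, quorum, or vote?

Valid — all requirements satisfied.

Notice: 22 days given; 20 required. Satisfied.
Quorum: 50% of 1,661 = 830.50, rounded up to 831; 833 present. Satisfied.
Vote: requires three-fifths of the votes cast (833 − 86 abstaining = 747); 3/5 of 747 = 448.20, rounded up to 449, so 449 needed; 449 in favor. Satisfied.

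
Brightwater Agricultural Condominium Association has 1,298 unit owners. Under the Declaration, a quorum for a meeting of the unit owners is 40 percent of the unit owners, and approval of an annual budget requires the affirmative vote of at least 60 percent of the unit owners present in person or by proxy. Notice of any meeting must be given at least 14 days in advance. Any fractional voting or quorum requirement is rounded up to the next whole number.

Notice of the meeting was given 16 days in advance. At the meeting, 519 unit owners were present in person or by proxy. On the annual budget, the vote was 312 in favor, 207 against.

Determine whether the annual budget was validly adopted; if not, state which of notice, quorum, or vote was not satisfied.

Notice: 16 days given; 14 required. Satisfied.
Quorum: 40% of 1,298 = 519.20, rounded up to 520; 519 present. Not satisfied.
Vote: requires three-fifths of those present (519); 3/5 of 519 = 311.40, rounded up to 312, so 312 needed; 312 in favor. Satisfied.

Invalid — quorum requirement not satisfied.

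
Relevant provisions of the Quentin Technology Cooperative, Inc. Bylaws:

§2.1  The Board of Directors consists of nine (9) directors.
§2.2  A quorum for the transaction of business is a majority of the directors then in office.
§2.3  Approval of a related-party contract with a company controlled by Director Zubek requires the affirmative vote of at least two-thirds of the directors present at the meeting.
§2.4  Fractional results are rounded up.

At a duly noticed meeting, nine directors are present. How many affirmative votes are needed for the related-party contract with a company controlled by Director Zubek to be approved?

The related-party contract with a company controlled by Director Zubek requires two-thirds of the directors present (9).
2/3 of 9 = 6.

6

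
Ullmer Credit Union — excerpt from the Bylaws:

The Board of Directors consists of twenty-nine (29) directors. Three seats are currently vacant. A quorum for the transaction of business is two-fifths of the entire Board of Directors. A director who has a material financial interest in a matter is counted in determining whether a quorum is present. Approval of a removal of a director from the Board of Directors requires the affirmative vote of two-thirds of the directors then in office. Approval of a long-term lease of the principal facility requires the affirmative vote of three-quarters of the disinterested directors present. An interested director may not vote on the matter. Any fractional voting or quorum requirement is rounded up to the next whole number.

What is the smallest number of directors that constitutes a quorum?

2/5 of 29 = 11.60, rounded up to 12.

12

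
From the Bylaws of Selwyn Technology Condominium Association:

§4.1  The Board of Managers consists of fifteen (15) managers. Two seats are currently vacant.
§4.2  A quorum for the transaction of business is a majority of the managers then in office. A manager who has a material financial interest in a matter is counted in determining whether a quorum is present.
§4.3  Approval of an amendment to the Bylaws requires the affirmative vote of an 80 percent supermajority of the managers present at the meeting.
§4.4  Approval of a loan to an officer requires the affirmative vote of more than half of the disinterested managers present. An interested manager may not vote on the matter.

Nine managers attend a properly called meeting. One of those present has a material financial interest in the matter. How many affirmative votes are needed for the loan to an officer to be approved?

The loan to an officer requires a majority of the disinterested managers present (9 − 1 = 8).
A majority of 8 is 5.

5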